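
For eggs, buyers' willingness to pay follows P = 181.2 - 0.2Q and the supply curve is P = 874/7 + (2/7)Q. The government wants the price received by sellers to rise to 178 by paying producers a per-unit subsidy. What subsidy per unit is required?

At a seller price of 178, quantity supplied is -437 + 3.5·178 = 186.
Buyers absorb 186 only when they pay Pb = 181.2 − 0.2·186 = 144.
s = Ps − Pb = 178 − 144 = 34.

Required subsidy s = 34 per unit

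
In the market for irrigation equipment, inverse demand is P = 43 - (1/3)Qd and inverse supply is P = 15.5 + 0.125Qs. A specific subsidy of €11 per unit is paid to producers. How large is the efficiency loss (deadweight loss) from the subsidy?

Pre-subsidy: 43 - (1/3)Q = 15.5 + 0.125Q gives Q* = 60 and P* = 23.
With the subsidy, sellers receive Ps = Pb + 11 for each unit, where Pb is the price buyers pay.
On the curves, Pb = 43 - (1/3)Q and Ps = 15.5 + 0.125Q; the wedge Ps − Pb = 11 gives 15.5 + 0.125Q − (43 - (1/3)Q) = 11, so Q' = 84.
Then Pb = 43 − (1/3)·84 = 15 and Ps = 15.5 + 0.125·84 = 26.
The subsidy expands output by 84 − 60 = 24 past the efficient level; on those units the gap between marginal cost and willingness to pay runs from 0 up to 11.
DWL = ½ × 11 × 24 = 132.

Deadweight loss = €132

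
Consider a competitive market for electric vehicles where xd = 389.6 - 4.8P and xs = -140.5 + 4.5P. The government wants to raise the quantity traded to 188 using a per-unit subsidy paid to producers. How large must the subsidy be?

Required subsidy s = 31 per unit

At x = 188, invert demand for the buyer price: Pb = (389.6 − 188)/4.8 = 42; invert supply for the seller price: Ps = (188 − (-140.5))/4.5 = 73.
The subsidy must fill the gap: s = Ps − Pb = 73 − 42 = 31.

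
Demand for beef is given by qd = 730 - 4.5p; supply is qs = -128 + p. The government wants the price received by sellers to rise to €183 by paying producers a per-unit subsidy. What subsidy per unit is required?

At a seller price of 183, quantity supplied is -128 + 1·183 = 55.
Buyers absorb 55 only when they pay pb with 730 − 4.5·pb = 55, i.e. pb = 150.
s = ps − pb = 183 − 150 = 33.

Required subsidy s = €33 per unit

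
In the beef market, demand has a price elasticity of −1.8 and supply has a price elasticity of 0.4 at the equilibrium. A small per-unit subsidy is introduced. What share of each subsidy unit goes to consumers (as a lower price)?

Consumer share = 2/11

For a small subsidy around the equilibrium, the benefit split depends on the relative slopes, which at a point are proportional to the elasticities.
Buyer share = εs/(εs + |εd|) = 0.4/(0.4 + 1.8) = 2/11; seller share = |εd|/(εs + |εd|) = 9/11.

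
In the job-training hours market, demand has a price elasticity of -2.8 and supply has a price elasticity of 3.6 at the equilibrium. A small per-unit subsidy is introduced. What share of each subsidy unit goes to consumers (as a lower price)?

For a small subsidy around the equilibrium, the benefit split depends on the relative slopes, which at a point are proportional to the elasticities.
Buyer share = εs/(εs + |εd|) = 3.6/(3.6 + 2.8) = 0.5625; seller share = |εd|/(εs + |εd|) = 0.4375.

Consumer share = 0.5625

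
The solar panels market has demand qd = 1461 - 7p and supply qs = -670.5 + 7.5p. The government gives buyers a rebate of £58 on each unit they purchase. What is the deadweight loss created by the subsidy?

Deadweight loss = £6090

Pre-subsidy: 1461 - 7p = -670.5 + 7.5p gives p* = 147, q* = 432.
With the rebate, buyers effectively pay pb = ps − 58, where ps is the price sellers receive.
Demand in terms of ps becomes qd = 1461 − 7(ps − 58) = 1867 - 7ps. Setting this equal to supply: 1867 - 7ps = -670.5 + 7.5ps, so ps = 175.
Buyers pay pb = 175 − 58 = 117; q' = -670.5 + 7.5·175 = 642.
The subsidy expands output by 642 − 432 = 210 past the efficient level; on those units the gap between marginal cost and willingness to pay runs from 0 up to 58.
DWL = ½ × 58 × 210 = 6090.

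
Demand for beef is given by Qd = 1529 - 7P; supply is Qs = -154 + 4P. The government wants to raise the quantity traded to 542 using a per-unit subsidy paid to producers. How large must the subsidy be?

At Q = 542, invert demand for the buyer price: Pb = (1529 − 542)/7 = 141; invert supply for the seller price: Ps = (542 − (-154))/4 = 174.
The subsidy must fill the gap: s = Ps − Pb = 174 − 141 = 33.

Required subsidy s = 33 per unit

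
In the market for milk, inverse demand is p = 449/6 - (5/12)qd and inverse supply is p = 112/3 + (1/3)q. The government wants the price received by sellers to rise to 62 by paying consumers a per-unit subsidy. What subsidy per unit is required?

At a seller price of 62, quantity supplied is -112 + 3·62 = 74.
Buyers absorb 74 only when they pay pb = 449/6 − (5/12)·74 = 44.
s = ps − pb = 62 − 44 = 18.

Required subsidy s = 18 per unit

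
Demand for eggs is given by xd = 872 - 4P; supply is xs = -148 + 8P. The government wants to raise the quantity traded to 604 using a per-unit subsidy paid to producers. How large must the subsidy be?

At x = 604, invert demand for the buyer price: Pb = (872 − 604)/4 = 67; invert supply for the seller price: Ps = (604 − (-148))/8 = 94.
The subsidy must fill the gap: s = Ps − Pb = 94 − 67 = 27.

Required subsidy s = 27 per unit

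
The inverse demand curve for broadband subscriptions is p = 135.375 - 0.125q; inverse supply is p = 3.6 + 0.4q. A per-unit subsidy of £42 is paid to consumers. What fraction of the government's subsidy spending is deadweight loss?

Pre-subsidy: 135.375 - 0.125q = 3.6 + 0.4q gives q* = 251 and p* = 104.
With the rebate, buyers effectively pay pb = ps − 42, where ps is the price sellers receive.
On the curves, pb = 135.375 - 0.125q and ps = 3.6 + 0.4q; the wedge ps − pb = 42 gives 3.6 + 0.4q − (135.375 - 0.125q) = 42, so q' = 331.
Then pb = 135.375 − 0.125·331 = 94 and ps = 3.6 + 0.4·331 = 136.
ΔCS = ½(251 + 331)(104 − 94) = 2910; ΔPS = ½(251 + 331)(136 − 104) = 9312.
Government spending = 42 × 331 = 13902.
DWL = ½ × 42 × (331 − 251) = 1680; fraction = 1680 / 13902 = 40/331.

DWL / government spending = 40/331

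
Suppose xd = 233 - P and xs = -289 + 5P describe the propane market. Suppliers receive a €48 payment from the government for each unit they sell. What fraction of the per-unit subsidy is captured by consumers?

Pre-subsidy: 233 - P = -289 + 5P gives P* = 87, x* = 146.
With the subsidy, sellers receive Ps = Pb + 48 for each unit, where Pb is the price buyers pay.
Supply in terms of Pb becomes xs = -289 + 5(Pb + 48) = -49 + 5Pb. Setting this equal to demand: 233 - Pb = -49 + 5Pb, so Pb = 47.
Sellers receive Ps = 47 + 48 = 95; x' = 233 − 1·47 = 186.
Buyers' price falls by P* − Pb = 87 − 47 = 40; sellers' price rises by Ps − P* = 95 − 87 = 8.
So consumers capture 40/48 = 5/6 of each unit of subsidy.

Consumer share = 5/6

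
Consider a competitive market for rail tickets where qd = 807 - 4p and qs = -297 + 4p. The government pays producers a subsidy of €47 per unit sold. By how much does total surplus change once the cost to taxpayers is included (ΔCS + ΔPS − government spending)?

Pre-subsidy: 807 - 4p = -297 + 4p gives p* = 138, q* = 255.
With the subsidy, sellers receive ps = pb + 47 for each unit, where pb is the price buyers pay.
Supply in terms of pb becomes qs = -297 + 4(pb + 47) = -109 + 4pb. Setting this equal to demand: 807 - 4pb = -109 + 4pb, so pb = 114.5.
Sellers receive ps = 114.5 + 47 = 161.5; q' = 807 − 4·114.5 = 349.
ΔCS = ½(255 + 349)(138 − 114.5) = 7097; ΔPS = ½(255 + 349)(161.5 − 138) = 7097.
Government spending = 47 × 349 = 16403.
Net change = 7097 + 7097 − 16403 = -2209. The loss equals the DWL triangle ½·47·94.

Net change in total surplus = -€2209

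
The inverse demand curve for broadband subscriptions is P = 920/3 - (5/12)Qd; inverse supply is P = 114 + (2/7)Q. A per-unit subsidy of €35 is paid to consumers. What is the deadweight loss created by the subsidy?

Pre-subsidy: 920/3 - (5/12)Q = 114 + (2/7)Q gives Q* = 16184/59 and P* = 11350/59.
With the rebate, buyers effectively pay Pb = Ps − 35, where Ps is the price sellers receive.
On the curves, Pb = 920/3 - (5/12)Q and Ps = 114 + (2/7)Q; the wedge Ps − Pb = 35 gives 114 + (2/7)Q − (920/3 - (5/12)Q) = 35, so Q' = 19124/59.
Then Pb = 920/3 − (5/12)·(19124/59) = 10125/59 and Ps = 114 + (2/7)·(19124/59) = 12190/59.
The subsidy expands output by 19124/59 − 16184/59 = 2940/59 past the efficient level; on those units the gap between marginal cost and willingness to pay runs from 0 up to 35.
DWL = ½ × 35 × 2940/59 = 51450/59.

Deadweight loss = 51450/59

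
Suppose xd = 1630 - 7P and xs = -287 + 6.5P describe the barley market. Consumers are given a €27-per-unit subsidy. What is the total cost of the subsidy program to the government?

Pre-subsidy: 1630 - 7P = -287 + 6.5P gives P* = 142, x* = 636.
With the rebate, buyers effectively pay Pb = Ps − 27, where Ps is the price sellers receive.
Demand in terms of Ps becomes xd = 1630 − 7(Ps − 27) = 1819 - 7Ps. Setting this equal to supply: 1819 - 7Ps = -287 + 6.5Ps, so Ps = 156.
Buyers pay Pb = 156 − 27 = 129; x' = -287 + 6.5·156 = 727.
Government outlay = subsidy × quantity = 27 × 727 = 19629.

Government cost = €19629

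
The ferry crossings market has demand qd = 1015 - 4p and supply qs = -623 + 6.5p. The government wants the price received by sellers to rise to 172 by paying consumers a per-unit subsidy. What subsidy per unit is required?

At a seller price of 172, quantity supplied is -623 + 6.5·172 = 495.
Buyers absorb 495 only when they pay pb with 1015 − 4·pb = 495, i.e. pb = 130.
s = ps − pb = 172 − 130 = 42.

Required subsidy s = 42 per unit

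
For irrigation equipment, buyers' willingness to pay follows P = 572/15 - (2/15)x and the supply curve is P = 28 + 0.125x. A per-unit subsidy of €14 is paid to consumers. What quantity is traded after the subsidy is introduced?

Pre-subsidy: 572/15 - (2/15)x = 28 + 0.125x gives x* = 1216/31 and P* = 1020/31.
With the rebate, buyers effectively pay Pb = Ps − 14, where Ps is the price sellers receive.
On the curves, Pb = 572/15 - (2/15)x and Ps = 28 + 0.125x; the wedge Ps − Pb = 14 gives 28 + 0.125x − (572/15 - (2/15)x) = 14, so x' = 2896/31.
Then Pb = 572/15 − (2/15)·(2896/31) = 796/31 and Ps = 28 + 0.125·(2896/31) = 1230/31.

x' = 2896/31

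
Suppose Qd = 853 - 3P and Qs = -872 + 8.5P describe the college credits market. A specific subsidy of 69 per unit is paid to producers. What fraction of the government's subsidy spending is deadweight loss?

Pre-subsidy: 853 - 3P = -872 + 8.5P gives P* = 150, Q* = 403.
With the subsidy, sellers receive Ps = Pb + 69 for each unit, where Pb is the price buyers pay.
Supply in terms of Pb becomes Qs = -872 + 8.5(Pb + 69) = -285.5 + 8.5Pb. Setting this equal to demand: 853 - 3Pb = -285.5 + 8.5Pb, so Pb = 99.
Sellers receive Ps = 99 + 69 = 168; Q' = 853 − 3·99 = 556.
ΔCS = ½(403 + 556)(150 − 99) = 24454.5; ΔPS = ½(403 + 556)(168 − 150) = 8631.
Government spending = 69 × 556 = 38364.
DWL = ½ × 69 × (556 − 403) = 5278.5; fraction = 5278.5 / 38364 = 153/1112.

DWL / government spending = 153/1112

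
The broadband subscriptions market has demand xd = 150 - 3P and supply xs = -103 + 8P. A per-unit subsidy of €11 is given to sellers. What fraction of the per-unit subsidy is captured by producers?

Producer share = 3/11

Pre-subsidy: 150 - 3P = -103 + 8P gives P* = 23, x* = 81.
With the subsidy, sellers receive Ps = Pb + 11 for each unit, where Pb is the price buyers pay.
Supply in terms of Pb becomes xs = -103 + 8(Pb + 11) = -15 + 8Pb. Setting this equal to demand: 150 - 3Pb = -15 + 8Pb, so Pb = 15.
Sellers receive Ps = 15 + 11 = 26; x' = 150 − 3·15 = 105.
Buyers' price falls by P* − Pb = 23 − 15 = 8; sellers' price rises by Ps − P* = 26 − 23 = 3.
So producers capture 3/11 = 3/11 of each unit of subsidy.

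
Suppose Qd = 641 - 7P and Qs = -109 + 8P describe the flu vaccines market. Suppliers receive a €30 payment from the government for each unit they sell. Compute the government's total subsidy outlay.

Pre-subsidy: 641 - 7P = -109 + 8P gives P* = 50, Q* = 291.
With the subsidy, sellers receive Ps = Pb + 30 for each unit, where Pb is the price buyers pay.
Supply in terms of Pb becomes Qs = -109 + 8(Pb + 30) = 131 + 8Pb. Setting this equal to demand: 641 - 7Pb = 131 + 8Pb, so Pb = 34.
Sellers receive Ps = 34 + 30 = 64; Q' = 641 − 7·34 = 403.
Government outlay = subsidy × quantity = 30 × 403 = 12090.

Government cost = €12090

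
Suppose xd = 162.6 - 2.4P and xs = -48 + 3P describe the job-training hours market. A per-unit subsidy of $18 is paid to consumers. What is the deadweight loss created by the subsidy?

Deadweight loss = $216

Pre-subsidy: 162.6 - 2.4P = -48 + 3P gives P* = 39, x* = 69.
With the rebate, buyers effectively pay Pb = Ps − 18, where Ps is the price sellers receive.
Demand in terms of Ps becomes xd = 162.6 − 2.4(Ps − 18) = 205.8 - 2.4Ps. Setting this equal to supply: 205.8 - 2.4Ps = -48 + 3Ps, so Ps = 47.
Buyers pay Pb = 47 − 18 = 29; x' = -48 + 3·47 = 93.
The subsidy expands output by 93 − 69 = 24 past the efficient level; on those units the gap between marginal cost and willingness to pay runs from 0 up to 18.
DWL = ½ × 18 × 24 = 216.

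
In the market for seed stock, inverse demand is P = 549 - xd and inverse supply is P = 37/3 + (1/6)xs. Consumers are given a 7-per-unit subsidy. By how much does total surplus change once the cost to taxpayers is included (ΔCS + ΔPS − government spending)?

Net change in total surplus = -21

Pre-subsidy: 549 - x = 37/3 + (1/6)x gives x* = 460 and P* = 89.
With the rebate, buyers effectively pay Pb = Ps − 7, where Ps is the price sellers receive.
On the curves, Pb = 549 - x and Ps = 37/3 + (1/6)x; the wedge Ps − Pb = 7 gives 37/3 + (1/6)x − (549 - x) = 7, so x' = 466.
Then Pb = 549 − 1·466 = 83 and Ps = 37/3 + (1/6)·466 = 90.
ΔCS = ½(460 + 466)(89 − 83) = 2778; ΔPS = ½(460 + 466)(90 − 89) = 463.
Government spending = 7 × 466 = 3262.
Net change = 2778 + 463 − 3262 = -21. The loss equals the DWL triangle ½·7·6.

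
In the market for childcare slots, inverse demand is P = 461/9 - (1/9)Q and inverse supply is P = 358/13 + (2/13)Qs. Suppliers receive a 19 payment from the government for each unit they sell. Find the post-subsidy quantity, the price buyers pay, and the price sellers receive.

Pre-subsidy: 461/9 - (1/9)Q = 358/13 + (2/13)Q gives Q* = 2771/31 and P* = 1280/31.
With the subsidy, sellers receive Ps = Pb + 19 for each unit, where Pb is the price buyers pay.
On the curves, Pb = 461/9 - (1/9)Q and Ps = 358/13 + (2/13)Q; the wedge Ps − Pb = 19 gives 358/13 + (2/13)Q − (461/9 - (1/9)Q) = 19, so Q' = 4994/31.
Then Pb = 461/9 − (1/9)·(4994/31) = 1033/31 and Ps = 358/13 + (2/13)·(4994/31) = 1622/31.

Q' = 4994/31; buyers pay 1033/31; sellers receive 1622/31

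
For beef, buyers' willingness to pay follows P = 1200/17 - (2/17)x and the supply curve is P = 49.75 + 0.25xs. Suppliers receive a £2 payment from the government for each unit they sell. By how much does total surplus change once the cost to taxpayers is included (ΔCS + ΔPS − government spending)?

Net change in total surplus = -£5.44

Pre-subsidy: 1200/17 - (2/17)x = 49.75 + 0.25x gives x* = 56.68 and P* = 63.92.
With the subsidy, sellers receive Ps = Pb + 2 for each unit, where Pb is the price buyers pay.
On the curves, Pb = 1200/17 - (2/17)x and Ps = 49.75 + 0.25x; the wedge Ps − Pb = 2 gives 49.75 + 0.25x − (1200/17 - (2/17)x) = 2, so x' = 62.12.
Then Pb = 1200/17 − (2/17)·62.12 = 63.28 and Ps = 49.75 + 0.25·62.12 = 65.28.
ΔCS = ½(56.68 + 62.12)(63.92 − 63.28) = 38.016; ΔPS = ½(56.68 + 62.12)(65.28 − 63.92) = 80.784.
Government spending = 2 × 62.12 = 124.24.
Net change = 38.016 + 80.784 − 124.24 = -5.44. The loss equals the DWL triangle ½·2·5.44.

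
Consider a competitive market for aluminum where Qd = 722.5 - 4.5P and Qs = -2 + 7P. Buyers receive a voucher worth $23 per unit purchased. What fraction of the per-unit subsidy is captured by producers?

Pre-subsidy: 722.5 - 4.5P = -2 + 7P gives P* = 63, Q* = 439.
With the rebate, buyers effectively pay Pb = Ps − 23, where Ps is the price sellers receive.
Demand in terms of Ps becomes Qd = 722.5 − 4.5(Ps − 23) = 826 - 4.5Ps. Setting this equal to supply: 826 - 4.5Ps = -2 + 7Ps, so Ps = 72.
Buyers pay Pb = 72 − 23 = 49; Q' = -2 + 7·72 = 502.
Buyers' price falls by P* − Pb = 63 − 49 = 14; sellers' price rises by Ps − P* = 72 − 63 = 9.
So producers capture 9/23 = 9/23 of each unit of subsidy.

Producer share = 9/23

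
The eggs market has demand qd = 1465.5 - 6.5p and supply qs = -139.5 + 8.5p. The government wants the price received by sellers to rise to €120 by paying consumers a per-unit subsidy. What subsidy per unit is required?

At a seller price of 120, quantity supplied is -139.5 + 8.5·120 = 880.5.
Buyers absorb 880.5 only when they pay pb with 1465.5 − 6.5·pb = 880.5, i.e. pb = 90.
s = ps − pb = 120 − 90 = 30.

Required subsidy s = €30 per unit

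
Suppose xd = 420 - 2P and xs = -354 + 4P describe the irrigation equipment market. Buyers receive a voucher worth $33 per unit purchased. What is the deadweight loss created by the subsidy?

Deadweight loss = $726

Pre-subsidy: 420 - 2P = -354 + 4P gives P* = 129, x* = 162.
With the rebate, buyers effectively pay Pb = Ps − 33, where Ps is the price sellers receive.
Demand in terms of Ps becomes xd = 420 − 2(Ps − 33) = 486 - 2Ps. Setting this equal to supply: 486 - 2Ps = -354 + 4Ps, so Ps = 140.
Buyers pay Pb = 140 − 33 = 107; x' = -354 + 4·140 = 206.
The subsidy expands output by 206 − 162 = 44 past the efficient level; on those units the gap between marginal cost and willingness to pay runs from 0 up to 33.
DWL = ½ × 33 × 44 = 726.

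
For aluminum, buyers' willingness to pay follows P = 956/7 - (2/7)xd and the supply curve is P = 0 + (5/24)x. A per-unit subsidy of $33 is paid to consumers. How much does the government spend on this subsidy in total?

Pre-subsidy: 956/7 - (2/7)x = 0 + (5/24)x gives x* = 22944/83 and P* = 4780/83.
With the rebate, buyers effectively pay Pb = Ps − 33, where Ps is the price sellers receive.
On the curves, Pb = 956/7 - (2/7)x and Ps = 0 + (5/24)x; the wedge Ps − Pb = 33 gives 0 + (5/24)x − (956/7 - (2/7)x) = 33, so x' = 28488/83.
Then Pb = 956/7 − (2/7)·(28488/83) = 3196/83 and Ps = 0 + (5/24)·(28488/83) = 5935/83.
Government outlay = subsidy × quantity = 33 × 28488/83 = 940104/83.

Government cost = 940104/83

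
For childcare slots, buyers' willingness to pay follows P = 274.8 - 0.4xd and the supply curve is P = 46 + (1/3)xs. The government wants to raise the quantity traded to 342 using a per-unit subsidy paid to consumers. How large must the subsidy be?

Required subsidy s = 22 per unit

At x = 342, from the demand curve buyers pay Pb = 274.8 − 0.4·342 = 138; from the supply curve sellers need Ps = 46 + (1/3)·342 = 160.
The subsidy must fill the gap: s = Ps − Pb = 160 − 138 = 22.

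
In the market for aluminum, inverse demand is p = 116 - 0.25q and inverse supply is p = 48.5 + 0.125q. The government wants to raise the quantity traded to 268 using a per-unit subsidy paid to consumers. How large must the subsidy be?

At q = 268, from the demand curve buyers pay pb = 116 − 0.25·268 = 49; from the supply curve sellers need ps = 48.5 + 0.125·268 = 82.
The subsidy must fill the gap: s = ps − pb = 82 − 49 = 33.

Required subsidy s = 33 per unit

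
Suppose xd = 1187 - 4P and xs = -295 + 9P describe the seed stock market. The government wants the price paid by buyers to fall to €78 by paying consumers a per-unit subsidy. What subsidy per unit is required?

At a buyer price of 78, quantity demanded is 1187 − 4·78 = 875.
Sellers supply 875 only when they receive Ps with -295 + 9·Ps = 875, i.e. Ps = 130.
s = Ps − Pb = 130 − 78 = 52.

Required subsidy s = €52 per unit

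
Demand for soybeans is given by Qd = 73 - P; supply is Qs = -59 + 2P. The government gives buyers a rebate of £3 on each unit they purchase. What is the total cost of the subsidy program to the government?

Pre-subsidy: 73 - P = -59 + 2P gives P* = 44, Q* = 29.
With the rebate, buyers effectively pay Pb = Ps − 3, where Ps is the price sellers receive.
Demand in terms of Ps becomes Qd = 73 − 1(Ps − 3) = 76 - Ps. Setting this equal to supply: 76 - Ps = -59 + 2Ps, so Ps = 45.
Buyers pay Pb = 45 − 3 = 42; Q' = -59 + 2·45 = 31.
Government outlay = subsidy × quantity = 3 × 31 = 93.

Government cost = £93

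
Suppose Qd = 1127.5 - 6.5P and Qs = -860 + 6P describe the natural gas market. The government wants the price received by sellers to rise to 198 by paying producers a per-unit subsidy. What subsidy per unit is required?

Required subsidy s = 75 per unit

At a seller price of 198, quantity supplied is -860 + 6·198 = 328.
Buyers absorb 328 only when they pay Pb with 1127.5 − 6.5·Pb = 328, i.e. Pb = 123.
s = Ps − Pb = 198 − 123 = 75.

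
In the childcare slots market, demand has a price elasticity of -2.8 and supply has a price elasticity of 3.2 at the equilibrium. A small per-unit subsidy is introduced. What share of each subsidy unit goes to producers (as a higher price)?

Producer share = 7/15

For a small subsidy around the equilibrium, the benefit split depends on the relative slopes, which at a point are proportional to the elasticities.
Buyer share = εs/(εs + |εd|) = 3.2/(3.2 + 2.8) = 8/15; seller share = |εd|/(εs + |εd|) = 7/15.
So producers capture 7/15 of the subsidy.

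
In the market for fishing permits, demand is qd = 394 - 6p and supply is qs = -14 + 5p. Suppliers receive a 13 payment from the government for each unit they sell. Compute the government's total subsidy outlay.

Government cost = 29588/11

Pre-subsidy: 394 - 6p = -14 + 5p gives p* = 408/11, q* = 1886/11.
With the subsidy, sellers receive ps = pb + 13 for each unit, where pb is the price buyers pay.
Supply in terms of pb becomes qs = -14 + 5(pb + 13) = 51 + 5pb. Setting this equal to demand: 394 - 6pb = 51 + 5pb, so pb = 343/11.
Sellers receive ps = 343/11 + 13 = 486/11; q' = 394 − 6·(343/11) = 2276/11.
Government outlay = subsidy × quantity = 13 × 2276/11 = 29588/11.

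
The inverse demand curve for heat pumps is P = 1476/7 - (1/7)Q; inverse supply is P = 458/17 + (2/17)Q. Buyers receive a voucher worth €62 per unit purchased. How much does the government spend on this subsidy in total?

Government cost = €58528

Pre-subsidy: 1476/7 - (1/7)Q = 458/17 + (2/17)Q gives Q* = 706 and P* = 110.
With the rebate, buyers effectively pay Pb = Ps − 62, where Ps is the price sellers receive.
On the curves, Pb = 1476/7 - (1/7)Q and Ps = 458/17 + (2/17)Q; the wedge Ps − Pb = 62 gives 458/17 + (2/17)Q − (1476/7 - (1/7)Q) = 62, so Q' = 944.
Then Pb = 1476/7 − (1/7)·944 = 76 and Ps = 458/17 + (2/17)·944 = 138.
Government outlay = subsidy × quantity = 62 × 944 = 58528.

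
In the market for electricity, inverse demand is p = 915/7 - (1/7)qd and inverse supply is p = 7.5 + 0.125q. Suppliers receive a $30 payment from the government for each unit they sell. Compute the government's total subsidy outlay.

Government cost = $17160

Pre-subsidy: 915/7 - (1/7)q = 7.5 + 0.125q gives q* = 460 and p* = 65.
With the subsidy, sellers receive ps = pb + 30 for each unit, where pb is the price buyers pay.
On the curves, pb = 915/7 - (1/7)q and ps = 7.5 + 0.125q; the wedge ps − pb = 30 gives 7.5 + 0.125q − (915/7 - (1/7)q) = 30, so q' = 572.
Then pb = 915/7 − (1/7)·572 = 49 and ps = 7.5 + 0.125·572 = 79.
Government outlay = subsidy × quantity = 30 × 572 = 17160.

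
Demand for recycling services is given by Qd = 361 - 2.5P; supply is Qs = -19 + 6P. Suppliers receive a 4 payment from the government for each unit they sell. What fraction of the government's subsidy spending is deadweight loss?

Pre-subsidy: 361 - 2.5P = -19 + 6P gives P* = 760/17, Q* = 4237/17.
With the subsidy, sellers receive Ps = Pb + 4 for each unit, where Pb is the price buyers pay.
Supply in terms of Pb becomes Qs = -19 + 6(Pb + 4) = 5 + 6Pb. Setting this equal to demand: 361 - 2.5Pb = 5 + 6Pb, so Pb = 712/17.
Sellers receive Ps = 712/17 + 4 = 780/17; Q' = 361 − 2.5·(712/17) = 4357/17.
ΔCS = ½(4237/17 + 4357/17)(760/17 − 712/17) = 206256/289; ΔPS = ½(4237/17 + 4357/17)(780/17 − 760/17) = 85940/289.
Government spending = 4 × 4357/17 = 17428/17.
DWL = ½ × 4 × (4357/17 − 4237/17) = 240/17; fraction = (240/17) / (17428/17) = 60/4357.

DWL / government spending = 60/4357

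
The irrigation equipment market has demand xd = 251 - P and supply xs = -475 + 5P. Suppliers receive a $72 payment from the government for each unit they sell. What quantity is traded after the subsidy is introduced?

Pre-subsidy: 251 - P = -475 + 5P gives P* = 121, x* = 130.
With the subsidy, sellers receive Ps = Pb + 72 for each unit, where Pb is the price buyers pay.
Supply in terms of Pb becomes xs = -475 + 5(Pb + 72) = -115 + 5Pb. Setting this equal to demand: 251 - Pb = -115 + 5Pb, so Pb = 61.
Sellers receive Ps = 61 + 72 = 133; x' = 251 − 1·61 = 190.

x' = 190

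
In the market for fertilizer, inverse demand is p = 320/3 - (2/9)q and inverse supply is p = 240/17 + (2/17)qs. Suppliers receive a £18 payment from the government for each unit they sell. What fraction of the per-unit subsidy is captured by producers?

Producer share = 9/26

Pre-subsidy: 320/3 - (2/9)q = 240/17 + (2/17)q gives q* = 3540/13 and p* = 600/13.
With the subsidy, sellers receive ps = pb + 18 for each unit, where pb is the price buyers pay.
On the curves, pb = 320/3 - (2/9)q and ps = 240/17 + (2/17)q; the wedge ps − pb = 18 gives 240/17 + (2/17)q − (320/3 - (2/9)q) = 18, so q' = 8457/26.
Then pb = 320/3 − (2/9)·(8457/26) = 447/13 and ps = 240/17 + (2/17)·(8457/26) = 681/13.
Buyers' price falls by p* − pb = 600/13 − 447/13 = 153/13; sellers' price rises by ps − p* = 681/13 − 600/13 = 81/13.
So producers capture (81/13)/18 = 9/26 of each unit of subsidy.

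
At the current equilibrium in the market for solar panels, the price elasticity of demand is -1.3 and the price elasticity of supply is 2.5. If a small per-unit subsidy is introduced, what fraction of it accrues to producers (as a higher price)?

Producer share = 13/38

For a small subsidy around the equilibrium, the benefit split depends on the relative slopes, which at a point are proportional to the elasticities.
Buyer share = εs/(εs + |εd|) = 2.5/(2.5 + 1.3) = 25/38; seller share = |εd|/(εs + |εd|) = 13/38.
So producers capture 13/38 of the subsidy.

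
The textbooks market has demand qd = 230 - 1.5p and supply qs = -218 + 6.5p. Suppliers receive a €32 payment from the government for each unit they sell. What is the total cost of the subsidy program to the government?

Pre-subsidy: 230 - 1.5p = -218 + 6.5p gives p* = 56, q* = 146.
With the subsidy, sellers receive ps = pb + 32 for each unit, where pb is the price buyers pay.
Supply in terms of pb becomes qs = -218 + 6.5(pb + 32) = -10 + 6.5pb. Setting this equal to demand: 230 - 1.5pb = -10 + 6.5pb, so pb = 30.
Sellers receive ps = 30 + 32 = 62; q' = 230 − 1.5·30 = 185.
Government outlay = subsidy × quantity = 32 × 185 = 5920.

Government cost = €5920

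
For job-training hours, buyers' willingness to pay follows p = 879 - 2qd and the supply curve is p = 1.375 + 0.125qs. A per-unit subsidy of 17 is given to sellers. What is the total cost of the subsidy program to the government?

Pre-subsidy: 879 - 2q = 1.375 + 0.125q gives q* = 413 and p* = 53.
With the subsidy, sellers receive ps = pb + 17 for each unit, where pb is the price buyers pay.
On the curves, pb = 879 - 2q and ps = 1.375 + 0.125q; the wedge ps − pb = 17 gives 1.375 + 0.125q − (879 - 2q) = 17, so q' = 421.
Then pb = 879 − 2·421 = 37 and ps = 1.375 + 0.125·421 = 54.
Government outlay = subsidy × quantity = 17 × 421 = 7157.

Government cost = 7157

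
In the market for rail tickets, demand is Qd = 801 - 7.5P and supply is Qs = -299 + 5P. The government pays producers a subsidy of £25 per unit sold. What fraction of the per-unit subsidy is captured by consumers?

Consumer share = 0.4

Pre-subsidy: 801 - 7.5P = -299 + 5P gives P* = 88, Q* = 141.
With the subsidy, sellers receive Ps = Pb + 25 for each unit, where Pb is the price buyers pay.
Supply in terms of Pb becomes Qs = -299 + 5(Pb + 25) = -174 + 5Pb. Setting this equal to demand: 801 - 7.5Pb = -174 + 5Pb, so Pb = 78.
Sellers receive Ps = 78 + 25 = 103; Q' = 801 − 7.5·78 = 216.
Buyers' price falls by P* − Pb = 88 − 78 = 10; sellers' price rises by Ps − P* = 103 − 88 = 15.
So consumers capture 10/25 = 0.4 of each unit of subsidy.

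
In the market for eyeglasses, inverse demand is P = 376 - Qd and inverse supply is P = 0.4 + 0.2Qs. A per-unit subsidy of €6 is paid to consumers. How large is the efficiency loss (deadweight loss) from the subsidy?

Deadweight loss = €15

Pre-subsidy: 376 - Q = 0.4 + 0.2Q gives Q* = 313 and P* = 63.
With the rebate, buyers effectively pay Pb = Ps − 6, where Ps is the price sellers receive.
On the curves, Pb = 376 - Q and Ps = 0.4 + 0.2Q; the wedge Ps − Pb = 6 gives 0.4 + 0.2Q − (376 - Q) = 6, so Q' = 318.
Then Pb = 376 − 1·318 = 58 and Ps = 0.4 + 0.2·318 = 64.
The subsidy expands output by 318 − 313 = 5 past the efficient level; on those units the gap between marginal cost and willingness to pay runs from 0 up to 6.
DWL = ½ × 6 × 5 = 15.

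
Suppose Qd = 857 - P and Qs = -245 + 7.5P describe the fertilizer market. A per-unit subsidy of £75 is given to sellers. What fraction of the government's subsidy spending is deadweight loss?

Pre-subsidy: 857 - P = -245 + 7.5P gives P* = 2204/17, Q* = 12365/17.
With the subsidy, sellers receive Ps = Pb + 75 for each unit, where Pb is the price buyers pay.
Supply in terms of Pb becomes Qs = -245 + 7.5(Pb + 75) = 317.5 + 7.5Pb. Setting this equal to demand: 857 - Pb = 317.5 + 7.5Pb, so Pb = 1079/17.
Sellers receive Ps = 1079/17 + 75 = 2354/17; Q' = 857 − 1·(1079/17) = 13490/17.
ΔCS = ½(12365/17 + 13490/17)(2204/17 − 1079/17) = 29086875/578; ΔPS = ½(12365/17 + 13490/17)(2354/17 − 2204/17) = 1939125/289.
Government spending = 75 × 13490/17 = 1011750/17.
DWL = ½ × 75 × (13490/17 − 12365/17) = 84375/34; fraction = (84375/34) / (1011750/17) = 225/5396.

DWL / government spending = 225/5396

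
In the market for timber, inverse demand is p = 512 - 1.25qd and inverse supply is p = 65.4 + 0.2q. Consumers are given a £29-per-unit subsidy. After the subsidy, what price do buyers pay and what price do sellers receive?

Buyers pay £102; sellers receive £131

Pre-subsidy: 512 - 1.25q = 65.4 + 0.2q gives q* = 308 and p* = 127.
With the rebate, buyers effectively pay pb = ps − 29, where ps is the price sellers receive.
On the curves, pb = 512 - 1.25q and ps = 65.4 + 0.2q; the wedge ps − pb = 29 gives 65.4 + 0.2q − (512 - 1.25q) = 29, so q' = 328.
Then pb = 512 − 1.25·328 = 102 and ps = 65.4 + 0.2·328 = 131.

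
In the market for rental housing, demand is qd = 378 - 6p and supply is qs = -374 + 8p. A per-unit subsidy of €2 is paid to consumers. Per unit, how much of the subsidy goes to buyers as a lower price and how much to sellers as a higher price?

Pre-subsidy: 378 - 6p = -374 + 8p gives p* = 376/7, q* = 390/7.
With the rebate, buyers effectively pay pb = ps − 2, where ps is the price sellers receive.
Demand in terms of ps becomes qd = 378 − 6(ps − 2) = 390 - 6ps. Setting this equal to supply: 390 - 6ps = -374 + 8ps, so ps = 382/7.
Buyers pay pb = 382/7 − 2 = 368/7; q' = -374 + 8·(382/7) = 438/7.
Buyers' price falls by p* − pb = 376/7 − 368/7 = 8/7; sellers' price rises by ps − p* = 382/7 − 376/7 = 6/7.

Buyers gain 8/7 per unit; sellers gain 6/7 per unit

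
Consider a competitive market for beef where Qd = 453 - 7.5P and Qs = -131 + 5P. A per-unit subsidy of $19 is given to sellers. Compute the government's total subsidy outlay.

Government cost = $3032.4

Pre-subsidy: 453 - 7.5P = -131 + 5P gives P* = 46.72, Q* = 102.6.
With the subsidy, sellers receive Ps = Pb + 19 for each unit, where Pb is the price buyers pay.
Supply in terms of Pb becomes Qs = -131 + 5(Pb + 19) = -36 + 5Pb. Setting this equal to demand: 453 - 7.5Pb = -36 + 5Pb, so Pb = 39.12.
Sellers receive Ps = 39.12 + 19 = 58.12; Q' = 453 − 7.5·39.12 = 159.6.
Government outlay = subsidy × quantity = 19 × 159.6 = 3032.4.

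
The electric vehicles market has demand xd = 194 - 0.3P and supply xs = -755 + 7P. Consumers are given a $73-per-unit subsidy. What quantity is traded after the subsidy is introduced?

x' = 176

Pre-subsidy: 194 - 0.3P = -755 + 7P gives P* = 130, x* = 155.
With the rebate, buyers effectively pay Pb = Ps − 73, where Ps is the price sellers receive.
Demand in terms of Ps becomes xd = 194 − 0.3(Ps − 73) = 215.9 - 0.3Ps. Setting this equal to supply: 215.9 - 0.3Ps = -755 + 7Ps, so Ps = 133.
Buyers pay Pb = 133 − 73 = 60; x' = -755 + 7·133 = 176.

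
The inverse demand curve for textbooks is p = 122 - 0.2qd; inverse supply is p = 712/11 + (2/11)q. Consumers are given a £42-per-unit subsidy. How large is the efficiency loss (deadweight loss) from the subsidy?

Deadweight loss = £2310

Pre-subsidy: 122 - 0.2q = 712/11 + (2/11)q gives q* = 150 and p* = 92.
With the rebate, buyers effectively pay pb = ps − 42, where ps is the price sellers receive.
On the curves, pb = 122 - 0.2q and ps = 712/11 + (2/11)q; the wedge ps − pb = 42 gives 712/11 + (2/11)q − (122 - 0.2q) = 42, so q' = 260.
Then pb = 122 − 0.2·260 = 70 and ps = 712/11 + (2/11)·260 = 112.
The subsidy expands output by 260 − 150 = 110 past the efficient level; on those units the gap between marginal cost and willingness to pay runs from 0 up to 42.
DWL = ½ × 42 × 110 = 2310.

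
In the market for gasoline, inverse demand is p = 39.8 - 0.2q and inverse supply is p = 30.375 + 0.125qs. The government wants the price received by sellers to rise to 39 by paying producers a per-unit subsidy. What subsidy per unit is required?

At a seller price of 39, quantity supplied is -243 + 8·39 = 69.
Buyers absorb 69 only when they pay pb = 39.8 − 0.2·69 = 26.
s = ps − pb = 39 − 26 = 13.

Required subsidy s = 13 per unit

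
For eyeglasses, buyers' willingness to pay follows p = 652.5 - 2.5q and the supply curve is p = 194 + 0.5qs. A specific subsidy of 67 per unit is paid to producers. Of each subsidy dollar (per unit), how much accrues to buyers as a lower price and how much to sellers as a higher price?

Pre-subsidy: 652.5 - 2.5q = 194 + 0.5q gives q* = 917/6 and p* = 3245/12.
With the subsidy, sellers receive ps = pb + 67 for each unit, where pb is the price buyers pay.
On the curves, pb = 652.5 - 2.5q and ps = 194 + 0.5q; the wedge ps − pb = 67 gives 194 + 0.5q − (652.5 - 2.5q) = 67, so q' = 1051/6.
Then pb = 652.5 − 2.5·(1051/6) = 2575/12 and ps = 194 + 0.5·(1051/6) = 3379/12.
Buyers' price falls by p* − pb = 3245/12 − 2575/12 = 335/6; sellers' price rises by ps − p* = 3379/12 − 3245/12 = 67/6.

Buyers gain 335/6 per unit; sellers gain 67/6 per unit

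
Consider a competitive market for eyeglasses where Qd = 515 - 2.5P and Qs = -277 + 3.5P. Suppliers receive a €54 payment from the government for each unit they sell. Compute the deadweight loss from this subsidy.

Deadweight loss = €2126.25

Pre-subsidy: 515 - 2.5P = -277 + 3.5P gives P* = 132, Q* = 185.
With the subsidy, sellers receive Ps = Pb + 54 for each unit, where Pb is the price buyers pay.
Supply in terms of Pb becomes Qs = -277 + 3.5(Pb + 54) = -88 + 3.5Pb. Setting this equal to demand: 515 - 2.5Pb = -88 + 3.5Pb, so Pb = 100.5.
Sellers receive Ps = 100.5 + 54 = 154.5; Q' = 515 − 2.5·100.5 = 263.75.
The subsidy expands output by 263.75 − 185 = 78.75 past the efficient level; on those units the gap between marginal cost and willingness to pay runs from 0 up to 54.
DWL = ½ × 54 × 78.75 = 2126.25.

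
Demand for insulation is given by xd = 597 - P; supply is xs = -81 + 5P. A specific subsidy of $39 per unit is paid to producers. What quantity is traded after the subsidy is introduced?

x' = 516.5

Pre-subsidy: 597 - P = -81 + 5P gives P* = 113, x* = 484.
With the subsidy, sellers receive Ps = Pb + 39 for each unit, where Pb is the price buyers pay.
Supply in terms of Pb becomes xs = -81 + 5(Pb + 39) = 114 + 5Pb. Setting this equal to demand: 597 - Pb = 114 + 5Pb, so Pb = 80.5.
Sellers receive Ps = 80.5 + 39 = 119.5; x' = 597 − 1·80.5 = 516.5.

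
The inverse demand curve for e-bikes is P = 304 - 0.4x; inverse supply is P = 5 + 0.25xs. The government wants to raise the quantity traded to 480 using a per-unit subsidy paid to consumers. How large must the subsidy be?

At x = 480, from the demand curve buyers pay Pb = 304 − 0.4·480 = 112; from the supply curve sellers need Ps = 5 + 0.25·480 = 125.
The subsidy must fill the gap: s = Ps − Pb = 125 − 112 = 13.

Required subsidy s = 13 per unit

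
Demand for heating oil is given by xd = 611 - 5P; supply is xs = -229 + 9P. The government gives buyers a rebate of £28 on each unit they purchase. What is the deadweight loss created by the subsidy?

Deadweight loss = £1260

Pre-subsidy: 611 - 5P = -229 + 9P gives P* = 60, x* = 311.
With the rebate, buyers effectively pay Pb = Ps − 28, where Ps is the price sellers receive.
Demand in terms of Ps becomes xd = 611 − 5(Ps − 28) = 751 - 5Ps. Setting this equal to supply: 751 - 5Ps = -229 + 9Ps, so Ps = 70.
Buyers pay Pb = 70 − 28 = 42; x' = -229 + 9·70 = 401.
The subsidy expands output by 401 − 311 = 90 past the efficient level; on those units the gap between marginal cost and willingness to pay runs from 0 up to 28.
DWL = ½ × 28 × 90 = 1260.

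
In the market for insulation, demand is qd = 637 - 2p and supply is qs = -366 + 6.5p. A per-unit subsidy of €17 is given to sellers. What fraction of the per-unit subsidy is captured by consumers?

Consumer share = 13/17

Pre-subsidy: 637 - 2p = -366 + 6.5p gives p* = 118, q* = 401.
With the subsidy, sellers receive ps = pb + 17 for each unit, where pb is the price buyers pay.
Supply in terms of pb becomes qs = -366 + 6.5(pb + 17) = -255.5 + 6.5pb. Setting this equal to demand: 637 - 2pb = -255.5 + 6.5pb, so pb = 105.
Sellers receive ps = 105 + 17 = 122; q' = 637 − 2·105 = 427.
Buyers' price falls by p* − pb = 118 − 105 = 13; sellers' price rises by ps − p* = 122 − 118 = 4.
So consumers capture 13/17 = 13/17 of each unit of subsidy.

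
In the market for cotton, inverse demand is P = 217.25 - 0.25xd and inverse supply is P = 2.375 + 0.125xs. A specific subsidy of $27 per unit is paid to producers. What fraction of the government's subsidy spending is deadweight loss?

Pre-subsidy: 217.25 - 0.25x = 2.375 + 0.125x gives x* = 573 and P* = 74.
With the subsidy, sellers receive Ps = Pb + 27 for each unit, where Pb is the price buyers pay.
On the curves, Pb = 217.25 - 0.25x and Ps = 2.375 + 0.125x; the wedge Ps − Pb = 27 gives 2.375 + 0.125x − (217.25 - 0.25x) = 27, so x' = 645.
Then Pb = 217.25 − 0.25·645 = 56 and Ps = 2.375 + 0.125·645 = 83.
ΔCS = ½(573 + 645)(74 − 56) = 10962; ΔPS = ½(573 + 645)(83 − 74) = 5481.
Government spending = 27 × 645 = 17415.
DWL = ½ × 27 × (645 − 573) = 972; fraction = 972 / 17415 = 12/215.

DWL / government spending = 12/215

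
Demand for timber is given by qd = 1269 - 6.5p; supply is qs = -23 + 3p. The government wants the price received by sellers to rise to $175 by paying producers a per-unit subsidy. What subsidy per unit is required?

At a seller price of 175, quantity supplied is -23 + 3·175 = 502.
Buyers absorb 502 only when they pay pb with 1269 − 6.5·pb = 502, i.e. pb = 118.
s = ps − pb = 175 − 118 = 57.

Required subsidy s = $57 per unit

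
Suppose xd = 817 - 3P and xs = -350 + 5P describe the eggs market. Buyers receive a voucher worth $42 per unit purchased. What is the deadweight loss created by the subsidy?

Pre-subsidy: 817 - 3P = -350 + 5P gives P* = 145.875, x* = 379.375.
With the rebate, buyers effectively pay Pb = Ps − 42, where Ps is the price sellers receive.
Demand in terms of Ps becomes xd = 817 − 3(Ps − 42) = 943 - 3Ps. Setting this equal to supply: 943 - 3Ps = -350 + 5Ps, so Ps = 161.625.
Buyers pay Pb = 161.625 − 42 = 119.625; x' = -350 + 5·161.625 = 458.125.
The subsidy expands output by 458.125 − 379.375 = 78.75 past the efficient level; on those units the gap between marginal cost and willingness to pay runs from 0 up to 42.
DWL = ½ × 42 × 78.75 = 1653.75.

Deadweight loss = $1653.75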